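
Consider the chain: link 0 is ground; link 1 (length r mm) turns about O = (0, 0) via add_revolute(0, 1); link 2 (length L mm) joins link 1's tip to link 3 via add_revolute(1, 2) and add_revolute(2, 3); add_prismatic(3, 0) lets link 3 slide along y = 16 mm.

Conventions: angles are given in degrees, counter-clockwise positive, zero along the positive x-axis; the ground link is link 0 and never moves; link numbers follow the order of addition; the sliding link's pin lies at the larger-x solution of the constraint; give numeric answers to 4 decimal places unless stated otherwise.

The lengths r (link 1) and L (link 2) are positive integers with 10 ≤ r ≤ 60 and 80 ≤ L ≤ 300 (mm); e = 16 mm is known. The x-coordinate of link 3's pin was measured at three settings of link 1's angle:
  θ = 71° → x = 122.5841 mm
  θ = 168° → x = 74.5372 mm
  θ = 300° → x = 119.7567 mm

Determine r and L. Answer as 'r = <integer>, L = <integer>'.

constraint per measurement: (x − r cos θ)² + (r sin θ − e)² = L²
subtracting the θ₁ and θ₂ equations cancels the r² and L² terms:
r = (x₁² − x₂²) / (2[(x₁cos θ₁ + e sin θ₁) − (x₂cos θ₂ + e sin θ₂)]) = 37.9999 → r = 38
L² = (x₁ − r cos θ₁)² + (r sin θ₁ − e)² = 12543.9906 → L = 112.0000 → L = 112
check at θ₃=300°: x = 119.7567 (printed 119.7567) ✓

r = 38, L = 112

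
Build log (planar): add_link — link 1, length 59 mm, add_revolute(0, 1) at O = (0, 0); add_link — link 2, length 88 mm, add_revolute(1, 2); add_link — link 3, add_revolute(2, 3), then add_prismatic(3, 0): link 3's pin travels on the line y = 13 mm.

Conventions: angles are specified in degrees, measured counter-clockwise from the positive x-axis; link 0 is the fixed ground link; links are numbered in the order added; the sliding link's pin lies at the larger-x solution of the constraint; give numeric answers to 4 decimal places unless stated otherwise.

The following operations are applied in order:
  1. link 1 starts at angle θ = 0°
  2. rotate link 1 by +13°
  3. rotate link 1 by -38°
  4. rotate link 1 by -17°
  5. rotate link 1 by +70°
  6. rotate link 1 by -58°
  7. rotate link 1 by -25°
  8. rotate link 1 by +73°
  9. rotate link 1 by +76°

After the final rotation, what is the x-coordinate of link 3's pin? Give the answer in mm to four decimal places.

geometry: r = 59 mm, L = 88 mm, e = 13 mm; θ starts at 0°
rotate link 1 by +13°: θ ← 0° +13° = 13°
rotate link 1 by -38°: θ ← 13° -38° = -25°
rotate link 1 by -17°: θ ← -25° -17° = -42°
rotate link 1 by +70°: θ ← -42° +70° = 28°
rotate link 1 by -58°: θ ← 28° -58° = -30°
rotate link 1 by -25°: θ ← -30° -25° = -55°
rotate link 1 by +73°: θ ← -55° +73° = 18°
rotate link 1 by +76°: θ ← 18° +76° = 94°
crank pin P = (r cos θ, r sin θ) = (-4.115632, 58.856279)
h = r sin θ − e = 58.856279 − 13 = 45.856279
x = r cos θ + √(L² − h²) = -4.115632 + 75.107934 = 70.992302

70.9923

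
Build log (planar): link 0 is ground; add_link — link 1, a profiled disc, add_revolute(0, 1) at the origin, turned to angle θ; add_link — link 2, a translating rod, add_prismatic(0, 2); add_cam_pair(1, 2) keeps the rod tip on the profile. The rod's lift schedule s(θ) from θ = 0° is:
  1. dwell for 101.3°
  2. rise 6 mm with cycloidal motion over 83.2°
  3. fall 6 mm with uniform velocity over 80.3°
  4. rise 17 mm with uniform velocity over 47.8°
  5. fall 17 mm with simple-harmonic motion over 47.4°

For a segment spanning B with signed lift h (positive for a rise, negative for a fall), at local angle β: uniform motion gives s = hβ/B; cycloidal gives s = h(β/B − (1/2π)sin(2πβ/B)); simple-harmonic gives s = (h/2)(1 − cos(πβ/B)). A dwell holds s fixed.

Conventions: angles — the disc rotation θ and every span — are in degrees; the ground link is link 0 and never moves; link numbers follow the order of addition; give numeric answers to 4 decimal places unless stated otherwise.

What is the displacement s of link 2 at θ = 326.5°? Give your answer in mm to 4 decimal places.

seg 1 [0°–101.3°] dwell: s stays 0.0000
seg 2 [101.3°–184.5°] cycloidal, h=6: full span → s += 6 → s = 6.0000
seg 3 [184.5°–264.8°] uniform, h=-6: full span → s += -6 → s = 0.0000
seg 4 [264.8°–312.6°] uniform, h=17: full span → s += 17 → s = 17.0000
seg 5 [312.6°–360°] simple-harmonic, h=-17: θ=326.5° here. β=13.9, B=47.4. -17/2·(1 − cos(π·0.2932)) = -3.3591 → s = 13.6409

13.6409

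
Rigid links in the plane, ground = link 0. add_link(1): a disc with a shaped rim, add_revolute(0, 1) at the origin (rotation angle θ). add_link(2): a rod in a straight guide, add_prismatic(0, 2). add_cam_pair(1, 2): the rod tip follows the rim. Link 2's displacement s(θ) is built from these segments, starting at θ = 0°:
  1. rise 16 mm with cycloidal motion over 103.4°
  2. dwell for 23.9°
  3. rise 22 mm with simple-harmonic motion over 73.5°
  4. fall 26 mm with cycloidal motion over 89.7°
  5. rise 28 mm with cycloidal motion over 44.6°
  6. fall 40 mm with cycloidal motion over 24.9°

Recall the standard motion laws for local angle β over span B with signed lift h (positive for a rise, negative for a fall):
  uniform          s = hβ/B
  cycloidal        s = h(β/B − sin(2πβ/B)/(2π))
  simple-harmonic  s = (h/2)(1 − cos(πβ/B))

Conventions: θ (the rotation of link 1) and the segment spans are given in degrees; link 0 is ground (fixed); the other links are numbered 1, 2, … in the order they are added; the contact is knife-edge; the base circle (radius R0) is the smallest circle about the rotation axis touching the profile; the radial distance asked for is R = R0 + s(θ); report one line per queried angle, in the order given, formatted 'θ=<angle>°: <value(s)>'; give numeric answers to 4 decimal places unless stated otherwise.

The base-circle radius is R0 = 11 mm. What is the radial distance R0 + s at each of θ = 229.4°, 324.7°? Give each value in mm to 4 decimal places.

segment 1 (0° to 103.4°, cycloidal, h = 16) is passed completely: s = 0.0000 + (16) = 16.0000
segment 2 (103.4° to 127.3°, dwell): s unchanged at 16.0000
segment 3 (127.3° to 200.8°, simple-harmonic, h = 22) is passed completely: s = 16.0000 + (22) = 38.0000
θ = 229.4° falls in segment 4 (200.8° to 290.5°, cycloidal, h = -26): β = 229.4 − 200.8 = 28.6°, B = 89.7°; Δs = -26·(0.3188 − sin(2π·0.3188)/(2π)) = -4.5329; s = 38.0000 − 4.5329 = 33.4671
segment 4 (200.8° to 290.5°, cycloidal, h = -26) is passed completely: s = 38.0000 + (-26) = 12.0000
θ = 324.7° falls in segment 5 (290.5° to 335.1°, cycloidal, h = 28): β = 324.7 − 290.5 = 34.2°, B = 44.6°; Δs = 28·(0.7668 − sin(2π·0.7668)/(2π)) = 25.9023; s = 12.0000 + 25.9023 = 37.9023
θ=229.4°: R = R0 + s = 11 + 33.4671 = 44.4671
θ=324.7°: R = R0 + s = 11 + 37.9023 = 48.9023

θ=229.4°: 44.4671
θ=324.7°: 48.9023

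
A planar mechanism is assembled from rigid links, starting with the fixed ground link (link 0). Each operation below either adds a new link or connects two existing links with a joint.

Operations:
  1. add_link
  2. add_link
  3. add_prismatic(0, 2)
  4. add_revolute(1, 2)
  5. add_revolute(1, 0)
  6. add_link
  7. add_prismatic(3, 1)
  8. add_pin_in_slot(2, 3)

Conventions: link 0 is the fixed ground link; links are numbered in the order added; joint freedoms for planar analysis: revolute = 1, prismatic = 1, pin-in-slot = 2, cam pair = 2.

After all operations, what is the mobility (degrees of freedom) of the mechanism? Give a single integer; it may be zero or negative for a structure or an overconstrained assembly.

L=1 J1=0 J2=0
add link → L=2 J1=0 J2=0
add link → L=3 J1=0 J2=0
P@0,2 dof=1 J1 → L=3 J1=1 J2=0
R@1,2 dof=1 J1 → L=3 J1=2 J2=0
R@1,0 dof=1 J1 → L=3 J1=3 J2=0
add link → L=4 J1=3 J2=0
P@3,1 dof=1 J1 → L=4 J1=4 J2=0
PS@2,3 dof=2 J2 → L=4 J1=4 J2=1
M=3(L−1)−2J1−J2=3·3−2·4−1=0

M = 0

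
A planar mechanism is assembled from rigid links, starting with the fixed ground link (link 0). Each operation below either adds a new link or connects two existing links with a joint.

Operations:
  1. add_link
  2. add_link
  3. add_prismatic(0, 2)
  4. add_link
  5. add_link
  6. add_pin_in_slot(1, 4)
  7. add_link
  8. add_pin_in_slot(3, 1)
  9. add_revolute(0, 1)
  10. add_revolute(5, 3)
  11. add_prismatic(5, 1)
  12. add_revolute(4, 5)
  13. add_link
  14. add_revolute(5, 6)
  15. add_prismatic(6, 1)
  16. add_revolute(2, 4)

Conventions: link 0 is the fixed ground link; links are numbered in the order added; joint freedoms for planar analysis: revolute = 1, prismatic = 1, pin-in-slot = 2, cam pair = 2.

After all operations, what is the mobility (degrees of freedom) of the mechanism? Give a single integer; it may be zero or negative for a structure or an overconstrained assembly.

ground; <1,0,0>
#1 <2,0,0>
#2 <3,0,0>
P:0↔2 J1 <3,1,0>
#3 <4,1,0>
#4 <5,1,0>
PS:1↔4 J2 <5,1,1>
#5 <6,1,1>
PS:3↔1 J2 <6,1,2>
R:0↔1 J1 <6,2,2>
R:5↔3 J1 <6,3,2>
P:5↔1 J1 <6,4,2>
R:4↔5 J1 <6,5,2>
#6 <7,5,2>
R:5↔6 J1 <7,6,2>
P:6↔1 J1 <7,7,2>
R:2↔4 J1 <7,8,2>
3×6 − 2×8 − 1×2 = 0

M = 0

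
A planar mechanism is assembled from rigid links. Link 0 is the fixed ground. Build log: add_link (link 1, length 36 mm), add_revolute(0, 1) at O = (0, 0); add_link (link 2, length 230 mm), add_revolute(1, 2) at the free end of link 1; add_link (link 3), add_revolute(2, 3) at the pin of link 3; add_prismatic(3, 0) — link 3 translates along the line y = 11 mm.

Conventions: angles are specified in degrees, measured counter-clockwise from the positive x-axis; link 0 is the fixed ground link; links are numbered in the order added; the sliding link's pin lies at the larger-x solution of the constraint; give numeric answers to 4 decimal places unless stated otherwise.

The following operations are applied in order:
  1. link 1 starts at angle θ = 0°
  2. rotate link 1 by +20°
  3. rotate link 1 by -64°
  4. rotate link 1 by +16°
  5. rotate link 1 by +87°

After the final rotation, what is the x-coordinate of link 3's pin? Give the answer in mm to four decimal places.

geometry: r = 36 mm, L = 230 mm, e = 11 mm; θ starts at 0°
rotate link 1 by +20°: θ ← 0° +20° = 20°
rotate link 1 by -64°: θ ← 20° -64° = -44°
rotate link 1 by +16°: θ ← -44° +16° = -28°
rotate link 1 by +87°: θ ← -28° +87° = 59°
crank pin P = (r cos θ, r sin θ) = (18.541371, 30.858023)
h = r sin θ − e = 30.858023 − 11 = 19.858023
x = r cos θ + √(L² − h²) = 18.541371 + 229.141133 = 247.682504

247.6825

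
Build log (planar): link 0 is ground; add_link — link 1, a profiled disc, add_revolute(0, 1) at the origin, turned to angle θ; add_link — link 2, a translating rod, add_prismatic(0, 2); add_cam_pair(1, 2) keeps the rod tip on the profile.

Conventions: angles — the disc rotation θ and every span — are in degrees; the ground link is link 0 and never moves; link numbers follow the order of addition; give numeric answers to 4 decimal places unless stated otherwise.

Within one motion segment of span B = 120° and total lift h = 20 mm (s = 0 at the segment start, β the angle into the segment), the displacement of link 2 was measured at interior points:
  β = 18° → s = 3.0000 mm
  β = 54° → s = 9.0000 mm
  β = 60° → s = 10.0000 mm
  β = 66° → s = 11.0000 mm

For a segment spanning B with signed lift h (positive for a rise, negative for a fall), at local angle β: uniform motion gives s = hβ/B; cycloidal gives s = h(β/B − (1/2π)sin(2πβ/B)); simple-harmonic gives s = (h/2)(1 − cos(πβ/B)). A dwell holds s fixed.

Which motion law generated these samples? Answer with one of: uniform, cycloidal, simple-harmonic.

candidates at β/B = r: uniform s = h·r (linear in β); cycloidal s = h·(r − sin(2πr)/(2π)); simple-harmonic s = (h/2)(1 − cos(πr))
β=18°: printed 3.0000 | uniform 3.0000, cycloidal 0.4248, simple-harmonic 1.0899
β=54°: printed 9.0000 | uniform 9.0000, cycloidal 8.0164, simple-harmonic 8.4357
β=60°: printed 10.0000 | uniform 10.0000, cycloidal 10.0000, simple-harmonic 10.0000
β=66°: printed 11.0000 | uniform 11.0000, cycloidal 11.9836, simple-harmonic 11.5643
only one law matches every sample → uniform

uniform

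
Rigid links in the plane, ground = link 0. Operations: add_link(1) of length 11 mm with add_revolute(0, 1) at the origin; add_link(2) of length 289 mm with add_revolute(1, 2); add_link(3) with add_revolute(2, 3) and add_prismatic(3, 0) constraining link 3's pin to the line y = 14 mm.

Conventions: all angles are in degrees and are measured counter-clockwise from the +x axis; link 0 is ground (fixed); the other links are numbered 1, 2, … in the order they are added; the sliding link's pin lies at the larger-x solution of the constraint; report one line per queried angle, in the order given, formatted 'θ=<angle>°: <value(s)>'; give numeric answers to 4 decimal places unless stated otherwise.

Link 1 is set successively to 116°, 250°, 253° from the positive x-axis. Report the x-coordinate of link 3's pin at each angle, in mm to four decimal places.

geometry: r = 11 mm, L = 289 mm, e = 14 mm
θ=116°: crank pin P = (r cos θ, r sin θ) = (-4.822083, 9.886735)
θ=116°: h = r sin θ − e = 9.886735 − 14 = -4.113265
θ=116°: x = r cos θ + √(L² − h²) = -4.822083 + 288.970727 = 284.148644
θ=250°: crank pin P = (r cos θ, r sin θ) = (-3.762222, -10.336619)
θ=250°: h = r sin θ − e = -10.336619 − 14 = -24.336619
θ=250°: x = r cos θ + √(L² − h²) = -3.762222 + 287.973487 = 284.211265
θ=253°: crank pin P = (r cos θ, r sin θ) = (-3.216089, -10.519352)
θ=253°: h = r sin θ − e = -10.519352 − 14 = -24.519352
θ=253°: x = r cos θ + √(L² − h²) = -3.216089 + 287.957985 = 284.741897

θ=116°: 284.1486
θ=250°: 284.2113
θ=253°: 284.7419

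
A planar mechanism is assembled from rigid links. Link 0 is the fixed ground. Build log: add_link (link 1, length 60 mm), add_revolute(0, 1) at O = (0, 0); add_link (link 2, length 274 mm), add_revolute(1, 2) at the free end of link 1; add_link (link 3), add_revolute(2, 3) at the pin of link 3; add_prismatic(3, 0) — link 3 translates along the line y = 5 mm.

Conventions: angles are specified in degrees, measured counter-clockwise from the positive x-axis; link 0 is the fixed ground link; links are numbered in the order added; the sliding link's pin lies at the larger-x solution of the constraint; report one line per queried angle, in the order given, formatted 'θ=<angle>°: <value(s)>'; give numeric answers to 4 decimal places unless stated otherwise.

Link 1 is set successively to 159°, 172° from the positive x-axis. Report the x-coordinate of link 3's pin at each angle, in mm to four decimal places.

geometry: r = 60 mm, L = 274 mm, e = 5 mm
θ=159°: crank pin P = (r cos θ, r sin θ) = (-56.014826, 21.502077)
θ=159°: h = r sin θ − e = 21.502077 − 5 = 16.502077
θ=159°: x = r cos θ + √(L² − h²) = -56.014826 + 273.502617 = 217.487791
θ=172°: crank pin P = (r cos θ, r sin θ) = (-59.416084, 8.350386)
θ=172°: h = r sin θ − e = 8.350386 − 5 = 3.350386
θ=172°: x = r cos θ + √(L² − h²) = -59.416084 + 273.979515 = 214.563431

θ=159°: 217.4878
θ=172°: 214.5634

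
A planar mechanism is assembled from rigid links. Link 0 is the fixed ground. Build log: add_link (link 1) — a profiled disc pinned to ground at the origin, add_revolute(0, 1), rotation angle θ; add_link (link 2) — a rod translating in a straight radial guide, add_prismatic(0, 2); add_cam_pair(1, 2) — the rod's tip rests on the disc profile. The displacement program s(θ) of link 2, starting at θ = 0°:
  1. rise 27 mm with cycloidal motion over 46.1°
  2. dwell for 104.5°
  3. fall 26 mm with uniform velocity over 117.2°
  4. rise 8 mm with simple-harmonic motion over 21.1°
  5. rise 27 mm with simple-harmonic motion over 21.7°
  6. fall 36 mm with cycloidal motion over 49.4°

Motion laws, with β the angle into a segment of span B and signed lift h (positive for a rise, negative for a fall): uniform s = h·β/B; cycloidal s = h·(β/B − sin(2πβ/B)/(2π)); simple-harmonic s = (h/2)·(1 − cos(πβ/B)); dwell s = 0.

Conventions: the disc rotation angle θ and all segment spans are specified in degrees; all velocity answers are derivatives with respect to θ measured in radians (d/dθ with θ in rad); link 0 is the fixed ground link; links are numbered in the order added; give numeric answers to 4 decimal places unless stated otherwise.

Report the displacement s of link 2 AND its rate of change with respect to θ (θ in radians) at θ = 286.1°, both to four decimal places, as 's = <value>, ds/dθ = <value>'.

seg 1 [0°–46.1°] cycloidal, h=27: full span → s += 27 → s = 27.0000
seg 2 [46.1°–150.6°] dwell: s stays 27.0000
seg 3 [150.6°–267.8°] uniform, h=-26: full span → s += -26 → s = 1.0000
seg 4 [267.8°–288.9°] simple-harmonic, h=8: θ=286.1° here. β=18.3, B=21.1. 8/2·(1 − cos(π·0.8673)) = 7.6574 → s = 8.6574
velocity in seg [267.8°–288.9°] (simple-harmonic), θ in radians: β = 18.3° = 0.3194 rad, B = 21.1° = 0.3683 rad; ds/dθ = (πh/(2B)) sin(πβ/B) = (π·8/(2·0.3683)) sin(π·0.8673) = 13.817253 mm/rad

s = 8.6574, ds/dθ = 13.8173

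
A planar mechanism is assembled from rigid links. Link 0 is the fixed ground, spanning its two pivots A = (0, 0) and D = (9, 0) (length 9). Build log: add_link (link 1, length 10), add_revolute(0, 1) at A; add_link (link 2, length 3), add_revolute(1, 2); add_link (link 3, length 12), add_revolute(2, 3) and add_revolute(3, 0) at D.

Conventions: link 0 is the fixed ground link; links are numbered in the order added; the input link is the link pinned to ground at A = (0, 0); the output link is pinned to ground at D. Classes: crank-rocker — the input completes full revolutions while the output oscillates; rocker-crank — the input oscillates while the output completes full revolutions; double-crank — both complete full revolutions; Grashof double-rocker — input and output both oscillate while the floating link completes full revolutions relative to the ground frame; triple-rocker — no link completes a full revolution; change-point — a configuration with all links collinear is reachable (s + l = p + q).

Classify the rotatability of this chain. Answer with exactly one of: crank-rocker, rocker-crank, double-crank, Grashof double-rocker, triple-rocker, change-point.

lengths: ground=9, input=10, coupler=3, output=12
sorted: s=3 (shortest), l=12 (longest), p+q=19
s + l = 15 vs p + q = 19
s + l < p + q (Grashof) with shortest = coupler link → Grashof double-rocker

Grashof double-rocker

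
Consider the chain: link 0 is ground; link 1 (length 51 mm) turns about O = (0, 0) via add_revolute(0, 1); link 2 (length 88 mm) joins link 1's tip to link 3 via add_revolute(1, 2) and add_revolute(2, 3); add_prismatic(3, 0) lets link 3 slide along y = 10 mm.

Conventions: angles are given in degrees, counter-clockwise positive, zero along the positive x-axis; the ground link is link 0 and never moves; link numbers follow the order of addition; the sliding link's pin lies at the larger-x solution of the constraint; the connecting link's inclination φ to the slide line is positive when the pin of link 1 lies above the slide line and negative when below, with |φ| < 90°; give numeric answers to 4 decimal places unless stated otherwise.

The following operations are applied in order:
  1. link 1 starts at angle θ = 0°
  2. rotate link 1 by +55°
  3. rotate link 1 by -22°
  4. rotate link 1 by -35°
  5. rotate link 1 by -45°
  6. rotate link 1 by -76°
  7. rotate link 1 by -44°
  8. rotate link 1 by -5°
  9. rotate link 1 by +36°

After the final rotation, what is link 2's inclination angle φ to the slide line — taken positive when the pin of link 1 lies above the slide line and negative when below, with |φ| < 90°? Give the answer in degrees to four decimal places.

geometry: r = 51 mm, L = 88 mm, e = 10 mm; θ starts at 0°
rotate link 1 by +55°: θ ← 0° +55° = 55°
rotate link 1 by -22°: θ ← 55° -22° = 33°
rotate link 1 by -35°: θ ← 33° -35° = -2°
rotate link 1 by -45°: θ ← -2° -45° = -47°
rotate link 1 by -76°: θ ← -47° -76° = -123°
rotate link 1 by -44°: θ ← -123° -44° = -167°
rotate link 1 by -5°: θ ← -167° -5° = -172°
rotate link 1 by +36°: θ ← -172° +36° = -136°
h = r sin θ − e = -35.427577 − 10 = -45.427577
sin φ = h / L = -45.427577 / 88 = -0.51622246
φ = arcsin(-0.51622246) = -31.079201°

-31.0792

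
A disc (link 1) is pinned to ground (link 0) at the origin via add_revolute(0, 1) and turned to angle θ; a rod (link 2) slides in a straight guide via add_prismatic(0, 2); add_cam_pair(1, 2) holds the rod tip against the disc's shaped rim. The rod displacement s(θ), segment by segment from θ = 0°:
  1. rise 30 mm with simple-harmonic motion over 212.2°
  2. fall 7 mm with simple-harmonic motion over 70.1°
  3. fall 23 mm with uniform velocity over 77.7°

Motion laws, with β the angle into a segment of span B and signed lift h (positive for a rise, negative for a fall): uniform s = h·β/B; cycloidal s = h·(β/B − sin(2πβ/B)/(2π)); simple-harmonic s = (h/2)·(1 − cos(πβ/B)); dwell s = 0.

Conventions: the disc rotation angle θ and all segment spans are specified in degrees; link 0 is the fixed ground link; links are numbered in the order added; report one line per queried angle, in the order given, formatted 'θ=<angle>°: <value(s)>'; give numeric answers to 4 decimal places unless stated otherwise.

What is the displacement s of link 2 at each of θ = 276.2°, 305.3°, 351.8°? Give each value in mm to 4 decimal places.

segment 1 (0° to 212.2°, simple-harmonic, h = 30) is passed completely: s = 0.0000 + (30) = 30.0000
θ = 276.2° falls in segment 2 (212.2° to 282.3°, simple-harmonic, h = -7): β = 276.2 − 212.2 = 64°, B = 70.1°; Δs = -7/2·(1 − cos(π·0.9130)) = -6.8700; s = 30.0000 − 6.8700 = 23.1300
segment 2 (212.2° to 282.3°, simple-harmonic, h = -7) is passed completely: s = 30.0000 + (-7) = 23.0000
θ = 305.3° falls in segment 3 (282.3° to 360°, uniform, h = -23): β = 305.3 − 282.3 = 23°, B = 77.7°; Δs = -23·23/77.7 = -6.8082; s = 23.0000 − 6.8082 = 16.1918
θ = 351.8° falls in segment 3 (282.3° to 360°, uniform, h = -23): β = 351.8 − 282.3 = 69.5°, B = 77.7°; Δs = -23·69.5/77.7 = -20.5727; s = 23.0000 − 20.5727 = 2.4273

θ=276.2°: 23.1300
θ=305.3°: 16.1918
θ=351.8°: 2.4273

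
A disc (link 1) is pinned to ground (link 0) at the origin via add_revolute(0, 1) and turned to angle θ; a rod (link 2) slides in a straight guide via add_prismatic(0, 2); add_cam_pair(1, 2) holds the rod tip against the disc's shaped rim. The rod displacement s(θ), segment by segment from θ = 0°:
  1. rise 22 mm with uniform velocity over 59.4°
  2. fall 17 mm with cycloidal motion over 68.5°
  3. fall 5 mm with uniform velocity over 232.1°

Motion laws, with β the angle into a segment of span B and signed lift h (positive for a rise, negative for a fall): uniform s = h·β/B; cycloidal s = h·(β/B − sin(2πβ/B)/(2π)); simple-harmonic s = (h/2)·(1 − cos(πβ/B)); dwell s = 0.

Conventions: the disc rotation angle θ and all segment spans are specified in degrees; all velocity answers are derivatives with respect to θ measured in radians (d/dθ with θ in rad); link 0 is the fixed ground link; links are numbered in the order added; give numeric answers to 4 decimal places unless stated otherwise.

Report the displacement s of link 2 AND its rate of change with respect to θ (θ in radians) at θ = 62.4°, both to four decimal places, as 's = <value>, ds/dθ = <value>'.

segment 1 (0° to 59.4°, uniform, h = 22) is passed completely: s = 0.0000 + (22) = 22.0000
θ = 62.4° falls in segment 2 (59.4° to 127.9°, cycloidal, h = -17): β = 62.4 − 59.4 = 3°, B = 68.5°; Δs = -17·(0.0438 − sin(2π·0.0438)/(2π)) = -0.0094; s = 22.0000 − 0.0094 = 21.9906
velocity in seg [59.4°–127.9°] (cycloidal), θ in radians: β = 3° = 0.0524 rad, B = 68.5° = 1.1956 rad; ds/dθ = (h/B)(1 − cos(2πβ/B)) = ((-17)/1.1956)(1 − cos(2π·0.0438)) = -0.534971 mm/rad

s = 21.9906, ds/dθ = -0.5350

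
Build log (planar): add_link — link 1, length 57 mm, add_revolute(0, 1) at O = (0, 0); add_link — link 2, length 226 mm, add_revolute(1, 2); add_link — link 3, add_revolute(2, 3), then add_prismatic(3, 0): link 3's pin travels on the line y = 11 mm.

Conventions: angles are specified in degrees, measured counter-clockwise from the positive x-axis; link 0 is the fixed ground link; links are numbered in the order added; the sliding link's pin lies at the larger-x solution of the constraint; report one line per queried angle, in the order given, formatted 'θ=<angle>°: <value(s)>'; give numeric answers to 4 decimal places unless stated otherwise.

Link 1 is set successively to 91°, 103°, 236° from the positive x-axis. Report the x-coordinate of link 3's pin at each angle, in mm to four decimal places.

geometry: r = 57 mm, L = 226 mm, e = 11 mm
θ=91°: crank pin P = (r cos θ, r sin θ) = (-0.994787, 56.991319)
θ=91°: h = r sin θ − e = 56.991319 − 11 = 45.991319
θ=91°: x = r cos θ + √(L² − h²) = -0.994787 + 221.270872 = 220.276084
θ=103°: crank pin P = (r cos θ, r sin θ) = (-12.822210, 55.539094)
θ=103°: h = r sin θ − e = 55.539094 − 11 = 44.539094
θ=103°: x = r cos θ + √(L² − h²) = -12.822210 + 221.567753 = 208.745543
θ=236°: crank pin P = (r cos θ, r sin θ) = (-31.873995, -47.255142)
θ=236°: h = r sin θ − e = -47.255142 − 11 = -58.255142
θ=236°: x = r cos θ + √(L² − h²) = -31.873995 + 218.362860 = 186.488864

θ=91°: 220.2761
θ=103°: 208.7455
θ=236°: 186.4889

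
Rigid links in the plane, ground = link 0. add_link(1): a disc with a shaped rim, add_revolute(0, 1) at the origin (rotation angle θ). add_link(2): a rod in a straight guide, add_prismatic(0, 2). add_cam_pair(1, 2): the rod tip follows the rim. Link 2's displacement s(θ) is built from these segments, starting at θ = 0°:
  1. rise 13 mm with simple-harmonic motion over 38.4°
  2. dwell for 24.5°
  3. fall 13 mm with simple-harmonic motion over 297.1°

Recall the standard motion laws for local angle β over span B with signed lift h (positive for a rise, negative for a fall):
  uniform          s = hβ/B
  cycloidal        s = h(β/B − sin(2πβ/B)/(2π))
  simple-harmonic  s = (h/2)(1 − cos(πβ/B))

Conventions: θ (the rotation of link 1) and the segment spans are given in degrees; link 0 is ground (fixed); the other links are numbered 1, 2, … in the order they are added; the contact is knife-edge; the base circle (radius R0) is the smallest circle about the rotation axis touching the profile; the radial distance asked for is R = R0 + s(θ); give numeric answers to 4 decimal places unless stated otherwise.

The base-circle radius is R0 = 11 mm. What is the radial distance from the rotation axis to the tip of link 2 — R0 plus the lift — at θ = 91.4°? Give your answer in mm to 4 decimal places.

segment 1 (0° to 38.4°, simple-harmonic, h = 13) is passed completely: s = 0.0000 + (13) = 13.0000
segment 2 (38.4° to 62.9°, dwell): s unchanged at 13.0000
θ = 91.4° falls in segment 3 (62.9° to 360°, simple-harmonic, h = -13): β = 91.4 − 62.9 = 28.5°, B = 297.1°; Δs = -13/2·(1 − cos(π·0.0959)) = -0.2929; s = 13.0000 − 0.2929 = 12.7071
R = R0 + s = 11 + 12.7071 = 23.7071

23.7071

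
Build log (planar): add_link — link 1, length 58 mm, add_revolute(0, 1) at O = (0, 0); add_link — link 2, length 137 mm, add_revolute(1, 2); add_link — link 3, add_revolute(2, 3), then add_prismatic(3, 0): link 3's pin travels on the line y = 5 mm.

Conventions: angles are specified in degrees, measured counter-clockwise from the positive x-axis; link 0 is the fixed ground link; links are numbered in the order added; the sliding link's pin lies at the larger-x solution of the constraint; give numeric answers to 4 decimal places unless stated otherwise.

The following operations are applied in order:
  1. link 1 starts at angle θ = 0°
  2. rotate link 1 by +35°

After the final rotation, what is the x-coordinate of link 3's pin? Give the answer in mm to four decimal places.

geometry: r = 58 mm, L = 137 mm, e = 5 mm; θ starts at 0°
rotate link 1 by +35°: θ ← 0° +35° = 35°
crank pin P = (r cos θ, r sin θ) = (47.510819, 33.267433)
h = r sin θ − e = 33.267433 − 5 = 28.267433
x = r cos θ + √(L² − h²) = 47.510819 + 134.052050 = 181.562869

181.5629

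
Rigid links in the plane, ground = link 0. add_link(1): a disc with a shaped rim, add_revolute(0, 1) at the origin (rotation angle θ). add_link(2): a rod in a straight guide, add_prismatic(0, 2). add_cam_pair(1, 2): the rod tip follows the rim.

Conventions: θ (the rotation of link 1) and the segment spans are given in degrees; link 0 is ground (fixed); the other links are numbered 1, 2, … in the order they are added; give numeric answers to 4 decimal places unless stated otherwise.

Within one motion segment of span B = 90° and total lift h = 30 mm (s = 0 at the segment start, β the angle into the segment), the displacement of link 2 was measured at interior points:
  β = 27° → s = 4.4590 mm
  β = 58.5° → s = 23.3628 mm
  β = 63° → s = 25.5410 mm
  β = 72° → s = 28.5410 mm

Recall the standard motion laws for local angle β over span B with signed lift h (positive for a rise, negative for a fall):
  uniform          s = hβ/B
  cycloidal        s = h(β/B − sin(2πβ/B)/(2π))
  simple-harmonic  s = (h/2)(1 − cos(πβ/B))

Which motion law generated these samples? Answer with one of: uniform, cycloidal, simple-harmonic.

candidates at β/B = r: uniform s = h·r (linear in β); cycloidal s = h·(r − sin(2πr)/(2π)); simple-harmonic s = (h/2)(1 − cos(πr))
β=27°: printed 4.4590 | uniform 9.0000, cycloidal 4.4590, simple-harmonic 6.1832
β=58.5°: printed 23.3628 | uniform 19.5000, cycloidal 23.3628, simple-harmonic 21.8099
β=63°: printed 25.5410 | uniform 21.0000, cycloidal 25.5410, simple-harmonic 23.8168
β=72°: printed 28.5410 | uniform 24.0000, cycloidal 28.5410, simple-harmonic 27.1353
only one law matches every sample → cycloidal

cycloidal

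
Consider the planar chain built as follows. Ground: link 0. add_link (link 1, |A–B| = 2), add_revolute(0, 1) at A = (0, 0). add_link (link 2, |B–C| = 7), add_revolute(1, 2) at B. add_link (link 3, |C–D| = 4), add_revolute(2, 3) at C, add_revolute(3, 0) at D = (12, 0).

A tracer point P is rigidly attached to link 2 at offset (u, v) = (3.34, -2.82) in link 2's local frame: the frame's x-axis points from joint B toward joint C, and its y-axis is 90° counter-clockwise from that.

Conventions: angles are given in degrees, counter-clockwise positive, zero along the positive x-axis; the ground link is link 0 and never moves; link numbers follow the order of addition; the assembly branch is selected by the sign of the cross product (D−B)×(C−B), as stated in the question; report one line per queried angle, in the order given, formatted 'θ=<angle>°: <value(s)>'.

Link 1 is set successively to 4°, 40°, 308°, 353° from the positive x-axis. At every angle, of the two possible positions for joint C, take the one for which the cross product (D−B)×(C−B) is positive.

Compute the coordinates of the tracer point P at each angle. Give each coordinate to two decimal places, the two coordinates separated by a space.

A=(0,0), D=(12.00,0)
θ=4°: B = A + 2.00·(cos4°, sin4°) = (1.9951, 0.1395)
θ=4°: |BD| = 10.0058
θ=4°: circle(B,7.00) ∩ circle(D,4.00): a=6.6520, h=2.1798
θ=4°:   candidates: C₊=(8.6768,2.2263) cross=21.811; C₋=(8.6160,-2.1328) cross=-21.811
θ=4°:   branch + wants cross > 0 → take C=(8.6768,2.2263) (cross=21.811)
θ=4°: ex = (C−B)/|BC| = (0.9545,0.2981); ey = (-0.2981,0.9545)
θ=4°: P = B + 3.34·ex + -2.82·ey = (6.0239,-1.5565)
θ=40°: B = A + 2.00·(cos40°, sin40°) = (1.5321, 1.2856)
θ=40°: |BD| = 10.5466
θ=40°: circle(B,7.00) ∩ circle(D,4.00): a=6.8378, h=1.4983
θ=40°:   candidates: C₊=(8.5015,1.9392) cross=15.802; C₋=(8.1362,-1.0350) cross=-15.802
θ=40°:   branch + wants cross > 0 → take C=(8.5015,1.9392) (cross=15.802)
θ=40°: ex = (C−B)/|BC| = (0.9956,0.0934); ey = (-0.0934,0.9956)
θ=40°: P = B + 3.34·ex + -2.82·ey = (5.1208,-1.2102)
θ=308°: B = A + 2.00·(cos308°, sin308°) = (1.2313, -1.5760)
θ=308°: |BD| = 10.8834
θ=308°: circle(B,7.00) ∩ circle(D,4.00): a=6.9578, h=0.7678
θ=308°:   candidates: C₊=(8.0046,0.1912) cross=8.356; C₋=(8.2269,-1.3281) cross=-8.356
θ=308°:   branch + wants cross > 0 → take C=(8.0046,0.1912) (cross=8.356)
θ=308°: ex = (C−B)/|BC| = (0.9676,0.2525); ey = (-0.2525,0.9676)
θ=308°: P = B + 3.34·ex + -2.82·ey = (5.1751,-3.4615)
θ=353°: B = A + 2.00·(cos353°, sin353°) = (1.9851, -0.2437)
θ=353°: |BD| = 10.0179
θ=353°: circle(B,7.00) ∩ circle(D,4.00): a=6.6560, h=2.1674
θ=353°:   candidates: C₊=(8.5864,2.0850) cross=21.713; C₋=(8.6918,-2.2486) cross=-21.713
θ=353°:   branch + wants cross > 0 → take C=(8.5864,2.0850) (cross=21.713)
θ=353°: ex = (C−B)/|BC| = (0.9430,0.3327); ey = (-0.3327,0.9430)
θ=353°: P = B + 3.34·ex + -2.82·ey = (6.0730,-1.7920)

θ=4°: 6.02 -1.56
θ=40°: 5.12 -1.21
θ=308°: 5.18 -3.46
θ=353°: 6.07 -1.79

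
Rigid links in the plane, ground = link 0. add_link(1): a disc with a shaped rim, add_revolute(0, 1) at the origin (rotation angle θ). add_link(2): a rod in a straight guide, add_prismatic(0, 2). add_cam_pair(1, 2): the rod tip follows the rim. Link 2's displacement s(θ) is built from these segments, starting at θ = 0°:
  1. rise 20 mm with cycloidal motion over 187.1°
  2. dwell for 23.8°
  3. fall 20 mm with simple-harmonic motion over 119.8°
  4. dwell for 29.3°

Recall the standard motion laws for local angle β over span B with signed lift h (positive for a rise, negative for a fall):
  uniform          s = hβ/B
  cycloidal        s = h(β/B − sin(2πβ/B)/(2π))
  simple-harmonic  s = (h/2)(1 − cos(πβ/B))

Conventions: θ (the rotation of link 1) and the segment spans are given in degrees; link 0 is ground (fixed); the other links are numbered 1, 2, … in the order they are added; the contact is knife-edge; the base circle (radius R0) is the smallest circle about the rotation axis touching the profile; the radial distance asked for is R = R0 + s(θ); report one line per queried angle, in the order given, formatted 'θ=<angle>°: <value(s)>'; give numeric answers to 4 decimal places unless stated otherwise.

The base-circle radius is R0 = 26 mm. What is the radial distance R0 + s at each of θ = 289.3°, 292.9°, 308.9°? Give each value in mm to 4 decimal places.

segment 1 (0° to 187.1°, cycloidal, h = 20) is passed completely: s = 0.0000 + (20) = 20.0000
segment 2 (187.1° to 210.9°, dwell): s unchanged at 20.0000
θ = 289.3° falls in segment 3 (210.9° to 330.7°, simple-harmonic, h = -20): β = 289.3 − 210.9 = 78.4°, B = 119.8°; Δs = -20/2·(1 − cos(π·0.6544)) = -14.6633; s = 20.0000 − 14.6633 = 5.3367
θ = 292.9° falls in segment 3 (210.9° to 330.7°, simple-harmonic, h = -20): β = 292.9 − 210.9 = 82°, B = 119.8°; Δs = -20/2·(1 − cos(π·0.6845)) = -15.4764; s = 20.0000 − 15.4764 = 4.5236
θ = 308.9° falls in segment 3 (210.9° to 330.7°, simple-harmonic, h = -20): β = 308.9 − 210.9 = 98°, B = 119.8°; Δs = -20/2·(1 − cos(π·0.8180)) = -18.4100; s = 20.0000 − 18.4100 = 1.5900
θ=289.3°: R = R0 + s = 26 + 5.3367 = 31.3367
θ=292.9°: R = R0 + s = 26 + 4.5236 = 30.5236
θ=308.9°: R = R0 + s = 26 + 1.5900 = 27.5900

θ=289.3°: 31.3367
θ=292.9°: 30.5236
θ=308.9°: 27.5900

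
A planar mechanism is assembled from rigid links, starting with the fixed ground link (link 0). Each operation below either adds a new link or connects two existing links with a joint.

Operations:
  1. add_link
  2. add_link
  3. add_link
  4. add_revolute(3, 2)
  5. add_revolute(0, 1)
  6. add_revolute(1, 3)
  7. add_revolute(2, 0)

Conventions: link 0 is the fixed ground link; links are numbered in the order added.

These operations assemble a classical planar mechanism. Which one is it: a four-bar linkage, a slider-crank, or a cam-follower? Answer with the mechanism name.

links: 4 (incl. ground); joints: 4 revolute, 0 prismatic, 0 higher (cam) pair, forming one closed loop
4 links in a single 4R loop → four-bar linkage

four-bar linkage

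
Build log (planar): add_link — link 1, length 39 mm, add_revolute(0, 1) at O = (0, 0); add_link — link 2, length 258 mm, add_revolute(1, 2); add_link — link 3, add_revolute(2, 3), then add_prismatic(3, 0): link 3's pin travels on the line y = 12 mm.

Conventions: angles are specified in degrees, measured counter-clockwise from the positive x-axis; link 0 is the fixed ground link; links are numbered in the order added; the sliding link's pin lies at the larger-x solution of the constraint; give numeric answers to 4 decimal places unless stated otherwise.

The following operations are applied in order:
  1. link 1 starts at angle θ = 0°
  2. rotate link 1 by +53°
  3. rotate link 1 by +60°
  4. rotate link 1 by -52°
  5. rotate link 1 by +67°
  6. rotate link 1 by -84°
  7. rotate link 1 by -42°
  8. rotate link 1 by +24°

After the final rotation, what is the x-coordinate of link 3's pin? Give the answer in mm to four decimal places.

geometry: r = 39 mm, L = 258 mm, e = 12 mm; θ starts at 0°
rotate link 1 by +53°: θ ← 0° +53° = 53°
rotate link 1 by +60°: θ ← 53° +60° = 113°
rotate link 1 by -52°: θ ← 113° -52° = 61°
rotate link 1 by +67°: θ ← 61° +67° = 128°
rotate link 1 by -84°: θ ← 128° -84° = 44°
rotate link 1 by -42°: θ ← 44° -42° = 2°
rotate link 1 by +24°: θ ← 2° +24° = 26°
crank pin P = (r cos θ, r sin θ) = (35.052968, 17.096475)
h = r sin θ − e = 17.096475 − 12 = 5.096475
x = r cos θ + √(L² − h²) = 35.052968 + 257.949658 = 293.002626

293.0026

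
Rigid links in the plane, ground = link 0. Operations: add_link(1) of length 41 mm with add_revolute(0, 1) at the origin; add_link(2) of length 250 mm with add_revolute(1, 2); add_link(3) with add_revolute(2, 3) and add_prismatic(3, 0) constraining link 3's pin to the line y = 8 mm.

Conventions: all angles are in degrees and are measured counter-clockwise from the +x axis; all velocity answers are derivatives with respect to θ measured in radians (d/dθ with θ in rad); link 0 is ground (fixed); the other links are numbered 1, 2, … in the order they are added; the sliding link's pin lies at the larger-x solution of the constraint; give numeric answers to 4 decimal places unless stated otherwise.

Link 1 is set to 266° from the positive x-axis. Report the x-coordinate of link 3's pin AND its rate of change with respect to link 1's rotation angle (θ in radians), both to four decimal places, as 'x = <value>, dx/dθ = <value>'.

geometry: r = 41 mm, L = 250 mm, e = 8 mm
crank pin P = (r cos θ, r sin θ) = (-2.860015, -40.900126)
h = r sin θ − e = -40.900126 − 8 = -48.900126
x = r cos θ + √(L² − h²) = -2.860015 + 245.170915 = 242.310900
dx/dθ = −r sin θ − h·r cos θ/√(L² − h²) (θ in radians; h = -48.900126) = 40.329687

x = 242.3109, dx/dθ = 40.3297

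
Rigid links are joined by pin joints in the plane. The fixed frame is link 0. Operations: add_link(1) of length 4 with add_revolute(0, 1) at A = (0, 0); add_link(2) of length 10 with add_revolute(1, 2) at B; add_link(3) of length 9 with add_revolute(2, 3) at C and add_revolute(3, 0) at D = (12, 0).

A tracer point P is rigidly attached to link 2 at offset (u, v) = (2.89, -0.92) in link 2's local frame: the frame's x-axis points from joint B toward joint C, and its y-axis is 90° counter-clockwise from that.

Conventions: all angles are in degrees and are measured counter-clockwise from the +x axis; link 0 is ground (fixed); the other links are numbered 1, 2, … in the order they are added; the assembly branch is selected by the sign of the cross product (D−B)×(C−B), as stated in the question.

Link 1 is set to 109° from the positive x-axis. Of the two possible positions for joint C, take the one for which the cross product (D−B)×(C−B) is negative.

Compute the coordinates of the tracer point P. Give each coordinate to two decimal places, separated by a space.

A=(0,0), D=(12.00,0)
B = A + 4.00·(cos109°, sin109°) = (-1.3023, 3.7821)
|BD| = 13.8295
circle(B,10.00) ∩ circle(D,9.00): a=7.6017, h=6.4973
  candidates: C₊=(7.7865,7.9528) cross=89.854; C₋=(4.2327,-4.5464) cross=-89.854
  branch - wants cross < 0 → take C=(4.2327,-4.5464) (cross=-89.854)
ex = (C−B)/|BC| = (0.5535,-0.8328); ey = (0.8328,0.5535)
P = B + 2.89·ex + -0.92·ey = (-0.4689,0.8659)

-0.47 0.87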